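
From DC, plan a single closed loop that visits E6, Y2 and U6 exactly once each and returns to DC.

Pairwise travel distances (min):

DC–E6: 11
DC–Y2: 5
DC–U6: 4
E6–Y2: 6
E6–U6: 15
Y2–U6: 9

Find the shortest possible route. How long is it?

Shortest round trip = 30 min.

DC-E6-Y2-U6-DC: 11+6+9+4 = 30
DC-E6-U6-Y2-DC: 11+15+9+5 = 40
DC-Y2-E6-U6-DC: 5+6+15+4 = 30
The minimum is 30.
One optimal route: DC → E6 → Y2 → U6 → DC (or its reverse).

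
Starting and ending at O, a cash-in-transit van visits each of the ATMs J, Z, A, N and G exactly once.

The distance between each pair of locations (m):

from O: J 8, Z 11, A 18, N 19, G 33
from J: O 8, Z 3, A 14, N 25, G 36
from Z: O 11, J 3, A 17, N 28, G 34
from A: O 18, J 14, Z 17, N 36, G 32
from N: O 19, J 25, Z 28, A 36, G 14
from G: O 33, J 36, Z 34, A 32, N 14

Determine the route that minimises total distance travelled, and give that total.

93 m — the shortest possible round trip.

With 5 stops there are 5!/2 = 60 distinct round trips (a route and its reverse cost the same).
O → J → Z → A → N → G → O: 8+3+17+36+14+33 = 111
O → J → Z → A → G → N → O: 8+3+17+32+14+19 = 93
O → J → Z → N → A → G → O: 8+3+28+36+32+33 = 140
O → J → Z → N → G → A → O: 8+3+28+14+32+18 = 103
O → J → Z → G → A → N → O: 8+3+34+32+36+19 = 132
O → J → Z → G → N → A → O: 8+3+34+14+36+18 = 113
O → J → A → Z → N → G → O: 8+14+17+28+14+33 = 114
O → J → A → Z → G → N → O: 8+14+17+34+14+19 = 106
O → J → A → N → Z → G → O: 8+14+36+28+34+33 = 153
O → J → A → N → G → Z → O: 8+14+36+14+34+11 = 117
O → J → A → G → Z → N → O: 8+14+32+34+28+19 = 135
O → J → A → G → N → Z → O: 8+14+32+14+28+11 = 107
O → J → N → Z → A → G → O: 8+25+28+17+32+33 = 143
O → J → N → Z → G → A → O: 8+25+28+34+32+18 = 145
… (46 more)
The minimum is 93.
One optimal route: O → J → Z → A → G → N → O (or its reverse).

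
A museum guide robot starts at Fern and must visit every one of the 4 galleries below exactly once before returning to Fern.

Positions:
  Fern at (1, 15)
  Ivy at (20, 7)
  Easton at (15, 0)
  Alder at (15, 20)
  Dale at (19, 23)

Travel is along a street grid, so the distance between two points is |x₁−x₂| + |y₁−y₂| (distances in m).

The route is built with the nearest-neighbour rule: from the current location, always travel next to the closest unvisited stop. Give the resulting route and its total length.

Nearest-neighbour total = 84 m; route Fern → Alder → Dale → Ivy → Easton → Fern.

From Fern: distances to unvisited — Alder=19, Dale=26, Ivy=27, Easton=29. Nearest is Alder (19).
From Alder: distances to unvisited — Dale=7, Ivy=18, Easton=20. Nearest is Dale (7).
From Dale: distances to unvisited — Ivy=17, Easton=27. Nearest is Ivy (17).
From Ivy: distances to unvisited — Easton=12. Nearest is Easton (12).
Return Easton→Fern: 29.
Total = 19 + 7 + 17 + 12 + 29 = 84.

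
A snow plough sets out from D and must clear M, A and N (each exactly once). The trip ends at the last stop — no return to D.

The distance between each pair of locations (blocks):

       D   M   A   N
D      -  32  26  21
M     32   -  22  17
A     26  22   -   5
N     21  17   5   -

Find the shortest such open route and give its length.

Minimum one-way distance = 48 blocks.

There are 3! = 6 possible orderings.
D - M - A - N: 32+22+5 = 59
D - M - N - A: 32+17+5 = 54
D - A - M - N: 26+22+17 = 65
D - A - N - M: 26+5+17 = 48
D - N - M - A: 21+17+22 = 60
D - N - A - M: 21+5+22 = 48
The minimum is 48.
One shortest path: D → A → N → M.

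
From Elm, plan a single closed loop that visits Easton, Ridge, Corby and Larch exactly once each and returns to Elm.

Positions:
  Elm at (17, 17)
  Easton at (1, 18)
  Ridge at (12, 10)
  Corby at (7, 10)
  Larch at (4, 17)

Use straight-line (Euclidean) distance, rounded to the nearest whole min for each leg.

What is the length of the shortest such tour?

Shortest round trip = 40 min.

There are 12 distinct closed tours to check (reversals are equivalent).
Elm → Easton → Ridge → Corby → Larch → Elm: 16+14+5+8+13 = 56
Elm → Easton → Ridge → Larch → Corby → Elm: 16+14+11+8+12 = 61
Elm → Easton → Corby → Ridge → Larch → Elm: 16+10+5+11+13 = 55
Elm → Easton → Corby → Larch → Ridge → Elm: 16+10+8+11+9 = 54
Elm → Easton → Larch → Ridge → Corby → Elm: 16+3+11+5+12 = 47
Elm → Easton → Larch → Corby → Ridge → Elm: 16+3+8+5+9 = 41
Elm → Ridge → Easton → Corby → Larch → Elm: 9+14+10+8+13 = 54
Elm → Ridge → Easton → Larch → Corby → Elm: 9+14+3+8+12 = 46
Elm → Ridge → Corby → Easton → Larch → Elm: 9+5+10+3+13 = 40
Elm → Ridge → Larch → Easton → Corby → Elm: 9+11+3+10+12 = 45
Elm → Corby → Easton → Ridge → Larch → Elm: 12+10+14+11+13 = 60
Elm → Corby → Ridge → Easton → Larch → Elm: 12+5+14+3+13 = 47
The minimum is 40.
One optimal route: Elm → Ridge → Corby → Easton → Larch → Elm (or its reverse).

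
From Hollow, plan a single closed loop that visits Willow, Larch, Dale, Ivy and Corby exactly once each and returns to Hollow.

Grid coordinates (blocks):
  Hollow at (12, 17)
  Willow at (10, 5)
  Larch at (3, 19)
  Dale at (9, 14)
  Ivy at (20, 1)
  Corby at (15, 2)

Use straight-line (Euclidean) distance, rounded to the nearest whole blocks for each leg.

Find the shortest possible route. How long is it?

With 5 stops there are 5!/2 = 60 distinct round trips (a route and its reverse cost the same).
Hollow→Willow→Larch→Dale→Ivy→Corby→Hollow: 12+16+8+17+5+15 = 73
Hollow→Willow→Larch→Dale→Corby→Ivy→Hollow: 12+16+8+13+5+18 = 72
Hollow→Willow→Larch→Ivy→Dale→Corby→Hollow: 12+16+25+17+13+15 = 98
Hollow→Willow→Larch→Ivy→Corby→Dale→Hollow: 12+16+25+5+13+4 = 75
Hollow→Willow→Larch→Corby→Dale→Ivy→Hollow: 12+16+21+13+17+18 = 97
Hollow→Willow→Larch→Corby→Ivy→Dale→Hollow: 12+16+21+5+17+4 = 75
Hollow→Willow→Dale→Larch→Ivy→Corby→Hollow: 12+9+8+25+5+15 = 74
Hollow→Willow→Dale→Larch→Corby→Ivy→Hollow: 12+9+8+21+5+18 = 73
Hollow→Willow→Dale→Ivy→Larch→Corby→Hollow: 12+9+17+25+21+15 = 99
Hollow→Willow→Dale→Ivy→Corby→Larch→Hollow: 12+9+17+5+21+9 = 73
Hollow→Willow→Dale→Corby→Larch→Ivy→Hollow: 12+9+13+21+25+18 = 98
Hollow→Willow→Dale→Corby→Ivy→Larch→Hollow: 12+9+13+5+25+9 = 73
Hollow→Willow→Ivy→Larch→Dale→Corby→Hollow: 12+11+25+8+13+15 = 84
Hollow→Willow→Ivy→Larch→Corby→Dale→Hollow: 12+11+25+21+13+4 = 86
… (46 more)
Hollow→Larch→Dale→Willow→Corby→Ivy→Hollow: 9+8+9+6+5+18 = 55  ← best
The minimum is 55.
One optimal route: Hollow → Larch → Dale → Willow → Corby → Ivy → Hollow (or its reverse).

Minimum total distance: 55 blocks.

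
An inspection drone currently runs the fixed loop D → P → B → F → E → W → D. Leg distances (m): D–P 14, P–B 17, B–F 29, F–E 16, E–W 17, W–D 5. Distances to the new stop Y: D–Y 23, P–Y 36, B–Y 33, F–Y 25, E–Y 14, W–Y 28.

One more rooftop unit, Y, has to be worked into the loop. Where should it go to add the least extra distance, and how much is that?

Insertion cost between consecutive stops i–j is d(i,Y) + d(Y,j) − d(i,j):
  between D and P: 23 + 36 − 14 = 45
  between P and B: 36 + 33 − 17 = 52
  between B and F: 33 + 25 − 29 = 29
  between F and E: 25 + 14 − 16 = 23
  between E and W: 14 + 28 − 17 = 25
  between W and D: 28 + 23 − 5 = 46
Cheapest insertion is between F and E, adding 23.
New total = 98 + 23 = 121.

Minimum extra distance: 23 m, inserting Y between F and E.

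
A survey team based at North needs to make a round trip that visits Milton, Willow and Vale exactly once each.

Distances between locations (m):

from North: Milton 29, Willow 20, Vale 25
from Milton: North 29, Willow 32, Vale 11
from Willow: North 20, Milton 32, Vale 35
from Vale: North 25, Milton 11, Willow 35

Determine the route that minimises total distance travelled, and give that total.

There are 3 distinct closed tours to check (reversals are equivalent).
North→Milton→Willow→Vale→North: 29+32+35+25 = 121
North→Milton→Vale→Willow→North: 29+11+35+20 = 95
North→Willow→Milton→Vale→North: 20+32+11+25 = 88
The minimum is 88.
One optimal route: North → Willow → Milton → Vale → North (or its reverse).

88 m — the shortest possible round trip.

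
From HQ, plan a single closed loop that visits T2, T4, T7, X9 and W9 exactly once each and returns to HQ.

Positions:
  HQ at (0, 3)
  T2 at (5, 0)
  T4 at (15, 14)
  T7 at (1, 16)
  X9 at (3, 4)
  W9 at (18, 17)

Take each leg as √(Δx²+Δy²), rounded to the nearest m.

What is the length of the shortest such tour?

HQ - T2 - T4 - T7 - X9 - W9 - HQ: 6+17+14+12+20+23 = 92
HQ - T2 - T4 - T7 - W9 - X9 - HQ: 6+17+14+17+20+3 = 77
HQ - T2 - T4 - X9 - T7 - W9 - HQ: 6+17+16+12+17+23 = 91
HQ - T2 - T4 - X9 - W9 - T7 - HQ: 6+17+16+20+17+13 = 89
HQ - T2 - T4 - W9 - T7 - X9 - HQ: 6+17+4+17+12+3 = 59
HQ - T2 - T4 - W9 - X9 - T7 - HQ: 6+17+4+20+12+13 = 72
HQ - T2 - T7 - T4 - X9 - W9 - HQ: 6+16+14+16+20+23 = 95
HQ - T2 - T7 - T4 - W9 - X9 - HQ: 6+16+14+4+20+3 = 63
HQ - T2 - T7 - X9 - T4 - W9 - HQ: 6+16+12+16+4+23 = 77
HQ - T2 - T7 - X9 - W9 - T4 - HQ: 6+16+12+20+4+19 = 77
HQ - T2 - T7 - W9 - T4 - X9 - HQ: 6+16+17+4+16+3 = 62
HQ - T2 - T7 - W9 - X9 - T4 - HQ: 6+16+17+20+16+19 = 94
HQ - T2 - X9 - T4 - T7 - W9 - HQ: 6+4+16+14+17+23 = 80
HQ - T2 - X9 - T4 - W9 - T7 - HQ: 6+4+16+4+17+13 = 60
… (46 more)
HQ - T7 - W9 - T4 - T2 - X9 - HQ: 13+17+4+17+4+3 = 58  ← best
The minimum is 58.
One optimal route: HQ → T7 → W9 → T4 → T2 → X9 → HQ (or its reverse).

58 m — the shortest possible round trip.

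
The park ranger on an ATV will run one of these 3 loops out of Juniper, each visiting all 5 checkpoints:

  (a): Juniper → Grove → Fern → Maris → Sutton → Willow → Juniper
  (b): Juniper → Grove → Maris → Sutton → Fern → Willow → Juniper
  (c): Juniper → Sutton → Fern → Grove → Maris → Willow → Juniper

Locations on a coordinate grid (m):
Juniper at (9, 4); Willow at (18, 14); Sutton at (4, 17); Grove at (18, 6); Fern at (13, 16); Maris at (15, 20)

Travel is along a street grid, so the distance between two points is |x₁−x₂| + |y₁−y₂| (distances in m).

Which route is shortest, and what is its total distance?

(a): 11 + 15 + 6 + 14 + 17 + 19 = 82
(b): 11 + 17 + 14 + 10 + 7 + 19 = 78
(c): 18 + 10 + 15 + 17 + 9 + 19 = 88

Shortest is (b), total 78 m.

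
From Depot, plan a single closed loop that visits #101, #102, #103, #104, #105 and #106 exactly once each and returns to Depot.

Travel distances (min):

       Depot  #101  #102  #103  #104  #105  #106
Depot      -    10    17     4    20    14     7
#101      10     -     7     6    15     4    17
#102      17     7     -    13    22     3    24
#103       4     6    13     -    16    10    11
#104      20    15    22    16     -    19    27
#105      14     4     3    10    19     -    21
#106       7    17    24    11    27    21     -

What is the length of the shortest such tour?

Depot→#101→#102→#103→#104→#105→#106→Depot: 10+7+13+16+19+21+7 = 93
Depot→#101→#102→#103→#104→#106→#105→Depot: 10+7+13+16+27+21+14 = 108
Depot→#101→#102→#103→#105→#104→#106→Depot: 10+7+13+10+19+27+7 = 93
Depot→#101→#102→#103→#105→#106→#104→Depot: 10+7+13+10+21+27+20 = 108
Depot→#101→#102→#103→#106→#104→#105→Depot: 10+7+13+11+27+19+14 = 101
Depot→#101→#102→#103→#106→#105→#104→Depot: 10+7+13+11+21+19+20 = 101
Depot→#101→#102→#104→#103→#105→#106→Depot: 10+7+22+16+10+21+7 = 93
Depot→#101→#102→#104→#103→#106→#105→Depot: 10+7+22+16+11+21+14 = 101
… (352 more)
Depot→#101→#102→#105→#104→#103→#106→Depot: 10+7+3+19+16+11+7 = 73  ← best
The minimum is 73.
One optimal route: Depot → #101 → #102 → #105 → #104 → #103 → #106 → Depot (or its reverse).

73 min — the shortest possible round trip.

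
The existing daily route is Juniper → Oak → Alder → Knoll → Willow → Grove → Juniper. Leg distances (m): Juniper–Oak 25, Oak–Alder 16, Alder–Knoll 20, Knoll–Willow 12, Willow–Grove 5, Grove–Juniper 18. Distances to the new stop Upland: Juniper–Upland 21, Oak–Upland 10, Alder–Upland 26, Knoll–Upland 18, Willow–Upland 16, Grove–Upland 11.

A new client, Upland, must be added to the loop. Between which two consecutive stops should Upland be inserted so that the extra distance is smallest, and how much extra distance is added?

Insertion cost between consecutive stops i–j is d(i,Upland) + d(Upland,j) − d(i,j):
  between Juniper and Oak: 21 + 10 − 25 = 6
  between Oak and Alder: 10 + 26 − 16 = 20
  between Alder and Knoll: 26 + 18 − 20 = 24
  between Knoll and Willow: 18 + 16 − 12 = 22
  between Willow and Grove: 16 + 11 − 5 = 22
  between Grove and Juniper: 11 + 21 − 18 = 14
Cheapest insertion is between Juniper and Oak, adding 6.
New total = 96 + 6 = 102.

Minimum extra distance: 6 m, inserting Upland between Juniper and Oak.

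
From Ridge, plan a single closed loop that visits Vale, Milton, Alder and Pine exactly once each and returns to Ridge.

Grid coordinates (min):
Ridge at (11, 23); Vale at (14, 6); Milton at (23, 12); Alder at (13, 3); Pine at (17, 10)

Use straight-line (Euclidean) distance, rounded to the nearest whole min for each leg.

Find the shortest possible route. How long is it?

Shortest round trip = 50 min.

Ridge → Vale → Milton → Alder → Pine → Ridge: 17+11+13+8+14 = 63
Ridge → Vale → Milton → Pine → Alder → Ridge: 17+11+6+8+20 = 62
Ridge → Vale → Alder → Milton → Pine → Ridge: 17+3+13+6+14 = 53
Ridge → Vale → Alder → Pine → Milton → Ridge: 17+3+8+6+16 = 50
Ridge → Vale → Pine → Milton → Alder → Ridge: 17+5+6+13+20 = 61
Ridge → Vale → Pine → Alder → Milton → Ridge: 17+5+8+13+16 = 59
Ridge → Milton → Vale → Alder → Pine → Ridge: 16+11+3+8+14 = 52
Ridge → Milton → Vale → Pine → Alder → Ridge: 16+11+5+8+20 = 60
Ridge → Milton → Alder → Vale → Pine → Ridge: 16+13+3+5+14 = 51
Ridge → Milton → Pine → Vale → Alder → Ridge: 16+6+5+3+20 = 50
Ridge → Alder → Vale → Milton → Pine → Ridge: 20+3+11+6+14 = 54
Ridge → Alder → Milton → Vale → Pine → Ridge: 20+13+11+5+14 = 63
The minimum is 50.
One optimal route: Ridge → Vale → Alder → Pine → Milton → Ridge (or its reverse).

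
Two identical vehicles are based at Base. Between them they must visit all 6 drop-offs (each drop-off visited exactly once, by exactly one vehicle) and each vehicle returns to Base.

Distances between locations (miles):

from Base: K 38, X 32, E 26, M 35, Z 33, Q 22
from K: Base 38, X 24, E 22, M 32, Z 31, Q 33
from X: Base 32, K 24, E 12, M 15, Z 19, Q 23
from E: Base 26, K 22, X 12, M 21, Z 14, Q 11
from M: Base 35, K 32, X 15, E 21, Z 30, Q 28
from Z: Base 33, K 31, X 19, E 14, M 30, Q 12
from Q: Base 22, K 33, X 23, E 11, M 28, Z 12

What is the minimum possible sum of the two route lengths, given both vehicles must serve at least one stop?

Check every non-empty split of the stops between the two vehicles; for each half take its own optimal tour:
  {K} + {X, E, M, Z, Q}: 76 + 110 = 186
  {X} + {K, E, M, Z, Q}: 64 + 137 = 201
  {K, X} + {E, M, Z, Q}: 94 + 104 = 198
  {E} + {K, X, M, Z, Q}: 52 + 138 = 190
  {K, E} + {X, M, Z, Q}: 86 + 103 = 189
  {X, E} + {K, M, Z, Q}: 70 + 132 = 202
  … (31 splits in total)
Best: vehicle 1 Base → K → Base = 76; vehicle 2 Base → M → X → E → Z → Q → Base = 110; combined 186.

Minimum combined distance: 186 miles.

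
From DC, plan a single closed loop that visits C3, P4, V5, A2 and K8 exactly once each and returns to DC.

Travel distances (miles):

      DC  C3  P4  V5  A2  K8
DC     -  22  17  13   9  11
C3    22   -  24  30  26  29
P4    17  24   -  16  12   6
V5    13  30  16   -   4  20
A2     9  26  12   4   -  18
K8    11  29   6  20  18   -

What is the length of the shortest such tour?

Minimum total distance: 84 miles.

With 5 stops there are 5!/2 = 60 distinct round trips (a route and its reverse cost the same).
DC-C3-P4-V5-A2-K8-DC: 22+24+16+4+18+11 = 95
DC-C3-P4-V5-K8-A2-DC: 22+24+16+20+18+9 = 109
DC-C3-P4-A2-V5-K8-DC: 22+24+12+4+20+11 = 93
DC-C3-P4-A2-K8-V5-DC: 22+24+12+18+20+13 = 109
DC-C3-P4-K8-V5-A2-DC: 22+24+6+20+4+9 = 85
DC-C3-P4-K8-A2-V5-DC: 22+24+6+18+4+13 = 87
DC-C3-V5-P4-A2-K8-DC: 22+30+16+12+18+11 = 109
DC-C3-V5-P4-K8-A2-DC: 22+30+16+6+18+9 = 101
DC-C3-V5-A2-P4-K8-DC: 22+30+4+12+6+11 = 85
DC-C3-V5-A2-K8-P4-DC: 22+30+4+18+6+17 = 97
DC-C3-V5-K8-P4-A2-DC: 22+30+20+6+12+9 = 99
DC-C3-V5-K8-A2-P4-DC: 22+30+20+18+12+17 = 119
DC-C3-A2-P4-V5-K8-DC: 22+26+12+16+20+11 = 107
DC-C3-A2-P4-K8-V5-DC: 22+26+12+6+20+13 = 99
… (46 more)
DC-V5-A2-C3-P4-K8-DC: 13+4+26+24+6+11 = 84  ← best
The minimum is 84.
One optimal route: DC → V5 → A2 → C3 → P4 → K8 → DC (or its reverse).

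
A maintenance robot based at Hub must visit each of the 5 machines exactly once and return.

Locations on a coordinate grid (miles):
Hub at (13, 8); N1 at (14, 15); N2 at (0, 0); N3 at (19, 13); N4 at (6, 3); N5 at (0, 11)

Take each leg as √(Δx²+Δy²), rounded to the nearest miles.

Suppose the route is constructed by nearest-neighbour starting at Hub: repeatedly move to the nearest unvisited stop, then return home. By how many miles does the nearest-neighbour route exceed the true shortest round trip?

4 miles longer than the optimal tour.

From Hub: N1=7, N3=8, N4=9, N5=13, N2=15 → choose N1 (7).
From N1: N3=5, N4=14, N5=15, N2=21 → choose N3 (5).
From N3: N4=16, N5=19, N2=23 → choose N4 (16).
From N4: N2=7, N5=10 → choose N2 (7).
From N2: N5=11 → choose N5 (11).
NN route Hub → N1 → N3 → N4 → N2 → N5 → Hub costs 59.
Optimal: Hub → N3 → N1 → N5 → N2 → N4 → Hub costs 55 (by enumerating all 60 distinct tours).
Excess = 59 − 55 = 4.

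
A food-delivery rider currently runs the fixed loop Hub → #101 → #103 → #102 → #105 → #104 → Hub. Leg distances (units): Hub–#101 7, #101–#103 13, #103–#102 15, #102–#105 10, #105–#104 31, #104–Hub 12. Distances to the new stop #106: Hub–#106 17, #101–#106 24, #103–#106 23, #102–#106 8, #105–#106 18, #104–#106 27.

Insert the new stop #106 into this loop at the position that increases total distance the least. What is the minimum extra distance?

Insertion cost between consecutive stops i–j is d(i,#106) + d(#106,j) − d(i,j):
  between Hub and #101: 17 + 24 − 7 = 34
  between #101 and #103: 24 + 23 − 13 = 34
  between #103 and #102: 23 + 8 − 15 = 16
  between #102 and #105: 8 + 18 − 10 = 16
  between #105 and #104: 18 + 27 − 31 = 14
  between #104 and Hub: 27 + 17 − 12 = 32
Cheapest insertion is between #105 and #104, adding 14.
New total = 88 + 14 = 102.

Adding 14 by placing #106 on the #105–#104 leg.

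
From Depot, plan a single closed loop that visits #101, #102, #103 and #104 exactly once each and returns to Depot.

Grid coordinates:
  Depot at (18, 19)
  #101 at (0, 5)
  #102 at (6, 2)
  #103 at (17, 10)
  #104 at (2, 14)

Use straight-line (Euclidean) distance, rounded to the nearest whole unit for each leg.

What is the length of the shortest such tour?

With 4 stops there are 4!/2 = 12 distinct round trips (a route and its reverse cost the same).
Depot→#101→#102→#103→#104→Depot: 23+7+14+16+17 = 77
Depot→#101→#102→#104→#103→Depot: 23+7+13+16+9 = 68
Depot→#101→#103→#102→#104→Depot: 23+18+14+13+17 = 85
Depot→#101→#103→#104→#102→Depot: 23+18+16+13+21 = 91
Depot→#101→#104→#102→#103→Depot: 23+9+13+14+9 = 68
Depot→#101→#104→#103→#102→Depot: 23+9+16+14+21 = 83
Depot→#102→#101→#103→#104→Depot: 21+7+18+16+17 = 79
Depot→#102→#101→#104→#103→Depot: 21+7+9+16+9 = 62
Depot→#102→#103→#101→#104→Depot: 21+14+18+9+17 = 79
Depot→#102→#104→#101→#103→Depot: 21+13+9+18+9 = 70
Depot→#103→#101→#102→#104→Depot: 9+18+7+13+17 = 64
Depot→#103→#102→#101→#104→Depot: 9+14+7+9+17 = 56
The minimum is 56.
One optimal route: Depot → #103 → #102 → #101 → #104 → Depot (or its reverse).

Minimum total distance: 56.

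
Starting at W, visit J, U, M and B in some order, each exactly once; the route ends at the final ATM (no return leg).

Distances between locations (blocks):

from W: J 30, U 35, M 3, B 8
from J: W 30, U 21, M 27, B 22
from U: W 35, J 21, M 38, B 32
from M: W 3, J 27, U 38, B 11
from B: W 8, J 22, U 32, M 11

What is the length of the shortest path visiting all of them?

There are 4! = 24 possible orderings.
W - J - U - M - B: 30+21+38+11 = 100
W - J - U - B - M: 30+21+32+11 = 94
W - J - M - U - B: 30+27+38+32 = 127
W - J - M - B - U: 30+27+11+32 = 100
W - J - B - U - M: 30+22+32+38 = 122
W - J - B - M - U: 30+22+11+38 = 101
W - U - J - M - B: 35+21+27+11 = 94
W - U - J - B - M: 35+21+22+11 = 89
W - U - M - J - B: 35+38+27+22 = 122
W - U - M - B - J: 35+38+11+22 = 106
W - U - B - J - M: 35+32+22+27 = 116
W - U - B - M - J: 35+32+11+27 = 105
W - M - J - U - B: 3+27+21+32 = 83
W - M - J - B - U: 3+27+22+32 = 84
… (10 more)
W - M - B - J - U: 3+11+22+21 = 57  ← best
The minimum is 57.
One shortest path: W → M → B → J → U.

57 blocks — the minimum one-way total.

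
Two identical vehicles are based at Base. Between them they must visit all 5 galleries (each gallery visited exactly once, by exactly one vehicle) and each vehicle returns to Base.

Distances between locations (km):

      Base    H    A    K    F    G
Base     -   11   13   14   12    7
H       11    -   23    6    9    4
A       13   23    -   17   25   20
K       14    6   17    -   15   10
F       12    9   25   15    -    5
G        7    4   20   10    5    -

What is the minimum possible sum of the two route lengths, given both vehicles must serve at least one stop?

There are 2^4 − 1 = 15 ways to divide the 5 stops into two non-empty groups. For each, the best each vehicle can do is its own shortest tour through its group:
  {H} + {A, K, F, G}: 22 + 57 = 79
  {A} + {H, K, F, G}: 26 + 41 = 67
  {H, A} + {K, F, G}: 47 + 41 = 88
  {K} + {H, A, F, G}: 28 + 57 = 85
  {H, K} + {A, F, G}: 31 + 50 = 81
  {A, K} + {H, F, G}: 44 + 32 = 76
  … (15 splits in total)
Best: vehicle 1 Base → A → Base = 26; vehicle 2 Base → K → H → F → G → Base = 41; combined 67.

Minimum combined distance: 67 km.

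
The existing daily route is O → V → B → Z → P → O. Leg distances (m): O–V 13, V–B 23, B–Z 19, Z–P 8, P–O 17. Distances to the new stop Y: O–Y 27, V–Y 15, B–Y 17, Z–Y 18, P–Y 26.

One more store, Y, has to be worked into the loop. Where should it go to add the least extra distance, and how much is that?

Insertion cost between consecutive stops i–j is d(i,Y) + d(Y,j) − d(i,j):
  between O and V: 27 + 15 − 13 = 29
  between V and B: 15 + 17 − 23 = 9
  between B and Z: 17 + 18 − 19 = 16
  between Z and P: 18 + 26 − 8 = 36
  between P and O: 26 + 27 − 17 = 36
Cheapest insertion is between V and B, adding 9.
New total = 80 + 9 = 89.

+9 m — insert Y between V and B.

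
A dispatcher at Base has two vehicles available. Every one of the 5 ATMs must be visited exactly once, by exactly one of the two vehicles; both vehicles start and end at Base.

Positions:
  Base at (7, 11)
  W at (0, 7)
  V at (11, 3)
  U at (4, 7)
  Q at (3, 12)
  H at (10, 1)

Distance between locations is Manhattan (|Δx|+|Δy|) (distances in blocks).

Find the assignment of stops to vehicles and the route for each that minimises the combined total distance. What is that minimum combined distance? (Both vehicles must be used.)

There are 2^4 − 1 = 15 ways to divide the 5 stops into two non-empty groups. For each, the best each vehicle can do is its own shortest tour through its group:
  {W} + {V, U, Q, H}: 22 + 38 = 60
  {V} + {W, U, Q, H}: 24 + 42 = 66
  {W, V} + {U, Q, H}: 38 + 36 = 74
  {U} + {W, V, Q, H}: 14 + 44 = 58
  {W, U} + {V, Q, H}: 22 + 38 = 60
  {V, U} + {W, Q, H}: 30 + 42 = 72
  … (15 splits in total)
  {Q} + {W, V, U, H}: 10 + 42 = 52  ← best
Best: vehicle 1 Base → Q → Base = 10; vehicle 2 Base → W → U → V → H → Base = 42; combined 52.

Minimum combined distance: 52 blocks.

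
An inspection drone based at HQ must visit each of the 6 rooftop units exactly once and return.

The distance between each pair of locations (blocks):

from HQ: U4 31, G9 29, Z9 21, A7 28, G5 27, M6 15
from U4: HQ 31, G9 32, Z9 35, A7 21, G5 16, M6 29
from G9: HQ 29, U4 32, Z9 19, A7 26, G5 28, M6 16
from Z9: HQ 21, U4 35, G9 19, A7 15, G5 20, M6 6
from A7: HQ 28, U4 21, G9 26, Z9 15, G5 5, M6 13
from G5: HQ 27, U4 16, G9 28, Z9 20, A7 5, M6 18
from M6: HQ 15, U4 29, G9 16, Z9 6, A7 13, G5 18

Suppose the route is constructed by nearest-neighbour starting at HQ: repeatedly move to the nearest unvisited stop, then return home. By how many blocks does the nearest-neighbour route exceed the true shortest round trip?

From HQ: M6=15, Z9=21, G5=27, A7=28, G9=29, U4=31 → choose M6 (15).
From M6: Z9=6, A7=13, G9=16, G5=18, U4=29 → choose Z9 (6).
From Z9: A7=15, G9=19, G5=20, U4=35 → choose A7 (15).
From A7: G5=5, U4=21, G9=26 → choose G5 (5).
From G5: U4=16, G9=28 → choose U4 (16).
From U4: G9=32 → choose G9 (32).
NN route HQ → M6 → Z9 → A7 → G5 → U4 → G9 → HQ costs 118.
Optimal: HQ → U4 → G5 → A7 → Z9 → G9 → M6 → HQ costs 117 (by enumerating all 360 distinct tours).
Excess = 118 − 117 = 1.

1 blocks longer than the optimal tour.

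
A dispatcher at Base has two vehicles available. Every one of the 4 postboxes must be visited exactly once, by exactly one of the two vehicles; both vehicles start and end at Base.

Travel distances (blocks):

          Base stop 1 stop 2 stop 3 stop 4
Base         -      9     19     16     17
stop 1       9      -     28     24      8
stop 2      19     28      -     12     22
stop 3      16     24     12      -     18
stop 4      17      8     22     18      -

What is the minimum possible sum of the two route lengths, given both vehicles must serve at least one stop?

Check every non-empty split of the stops between the two vehicles; for each half take its own optimal tour:
  {stop 1} + {stop 2, stop 3, stop 4}: 18 + 66 = 84
  {stop 2} + {stop 1, stop 3, stop 4}: 38 + 51 = 89
  {stop 1, stop 2} + {stop 3, stop 4}: 56 + 51 = 107
  {stop 3} + {stop 1, stop 2, stop 4}: 32 + 58 = 90
  {stop 1, stop 3} + {stop 2, stop 4}: 49 + 58 = 107
  {stop 2, stop 3} + {stop 1, stop 4}: 47 + 34 = 81
  … (7 splits in total)
Best: vehicle 1 Base → stop 2 → stop 3 → Base = 47; vehicle 2 Base → stop 1 → stop 4 → Base = 34; combined 81.

81 blocks — the smallest possible combined total.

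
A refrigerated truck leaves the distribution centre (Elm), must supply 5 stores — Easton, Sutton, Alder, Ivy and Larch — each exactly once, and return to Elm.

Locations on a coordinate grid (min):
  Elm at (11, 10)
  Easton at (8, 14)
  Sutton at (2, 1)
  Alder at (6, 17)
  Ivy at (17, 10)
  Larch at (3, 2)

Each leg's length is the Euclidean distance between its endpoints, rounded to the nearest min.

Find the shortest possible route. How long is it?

With 5 stops there are 5!/2 = 60 distinct round trips (a route and its reverse cost the same).
Elm → Easton → Sutton → Alder → Ivy → Larch → Elm: 5+14+16+13+16+11 = 75
Elm → Easton → Sutton → Alder → Larch → Ivy → Elm: 5+14+16+15+16+6 = 72
Elm → Easton → Sutton → Ivy → Alder → Larch → Elm: 5+14+17+13+15+11 = 75
Elm → Easton → Sutton → Ivy → Larch → Alder → Elm: 5+14+17+16+15+9 = 76
Elm → Easton → Sutton → Larch → Alder → Ivy → Elm: 5+14+1+15+13+6 = 54
Elm → Easton → Sutton → Larch → Ivy → Alder → Elm: 5+14+1+16+13+9 = 58
Elm → Easton → Alder → Sutton → Ivy → Larch → Elm: 5+4+16+17+16+11 = 69
Elm → Easton → Alder → Sutton → Larch → Ivy → Elm: 5+4+16+1+16+6 = 48
Elm → Easton → Alder → Ivy → Sutton → Larch → Elm: 5+4+13+17+1+11 = 51
Elm → Easton → Alder → Ivy → Larch → Sutton → Elm: 5+4+13+16+1+13 = 52
Elm → Easton → Alder → Larch → Sutton → Ivy → Elm: 5+4+15+1+17+6 = 48
Elm → Easton → Alder → Larch → Ivy → Sutton → Elm: 5+4+15+16+17+13 = 70
Elm → Easton → Ivy → Sutton → Alder → Larch → Elm: 5+10+17+16+15+11 = 74
Elm → Easton → Ivy → Sutton → Larch → Alder → Elm: 5+10+17+1+15+9 = 57
… (46 more)
The minimum is 48.
One optimal route: Elm → Easton → Alder → Sutton → Larch → Ivy → Elm (or its reverse).

Minimum total distance: 48 min.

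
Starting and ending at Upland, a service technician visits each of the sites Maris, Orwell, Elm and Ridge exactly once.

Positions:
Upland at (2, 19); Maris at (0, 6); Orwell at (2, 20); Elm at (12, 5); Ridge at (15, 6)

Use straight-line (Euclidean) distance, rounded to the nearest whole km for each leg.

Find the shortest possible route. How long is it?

Upland → Maris → Orwell → Elm → Ridge → Upland: 13+14+18+3+18 = 66
Upland → Maris → Orwell → Ridge → Elm → Upland: 13+14+19+3+17 = 66
Upland → Maris → Elm → Orwell → Ridge → Upland: 13+12+18+19+18 = 80
Upland → Maris → Elm → Ridge → Orwell → Upland: 13+12+3+19+1 = 48
Upland → Maris → Ridge → Orwell → Elm → Upland: 13+15+19+18+17 = 82
Upland → Maris → Ridge → Elm → Orwell → Upland: 13+15+3+18+1 = 50
Upland → Orwell → Maris → Elm → Ridge → Upland: 1+14+12+3+18 = 48
Upland → Orwell → Maris → Ridge → Elm → Upland: 1+14+15+3+17 = 50
Upland → Orwell → Elm → Maris → Ridge → Upland: 1+18+12+15+18 = 64
Upland → Orwell → Ridge → Maris → Elm → Upland: 1+19+15+12+17 = 64
Upland → Elm → Maris → Orwell → Ridge → Upland: 17+12+14+19+18 = 80
Upland → Elm → Orwell → Maris → Ridge → Upland: 17+18+14+15+18 = 82
The minimum is 48.
One optimal route: Upland → Maris → Elm → Ridge → Orwell → Upland (or its reverse).

Shortest round trip = 48 km.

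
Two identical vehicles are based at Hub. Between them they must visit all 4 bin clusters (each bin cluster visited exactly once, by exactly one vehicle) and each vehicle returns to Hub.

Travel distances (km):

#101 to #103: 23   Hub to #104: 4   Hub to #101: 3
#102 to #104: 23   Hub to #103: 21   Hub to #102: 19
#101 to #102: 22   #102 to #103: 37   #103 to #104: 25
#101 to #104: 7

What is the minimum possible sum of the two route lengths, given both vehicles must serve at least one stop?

Minimum combined distance: 90 km.

Check every non-empty split of the stops between the two vehicles; for each half take its own optimal tour:
  {#101} + {#102, #103, #104}: 6 + 85 = 91
  {#102} + {#101, #103, #104}: 38 + 55 = 93
  {#101, #102} + {#103, #104}: 44 + 50 = 94
  {#103} + {#101, #102, #104}: 42 + 52 = 94
  {#101, #103} + {#102, #104}: 47 + 46 = 93
  {#102, #103} + {#101, #104}: 77 + 14 = 91
  … (7 splits in total)
  {#101, #102, #103} + {#104}: 82 + 8 = 90  ← best
Best: vehicle 1 Hub → #101 → #103 → #102 → Hub = 82; vehicle 2 Hub → #104 → Hub = 8; combined 90.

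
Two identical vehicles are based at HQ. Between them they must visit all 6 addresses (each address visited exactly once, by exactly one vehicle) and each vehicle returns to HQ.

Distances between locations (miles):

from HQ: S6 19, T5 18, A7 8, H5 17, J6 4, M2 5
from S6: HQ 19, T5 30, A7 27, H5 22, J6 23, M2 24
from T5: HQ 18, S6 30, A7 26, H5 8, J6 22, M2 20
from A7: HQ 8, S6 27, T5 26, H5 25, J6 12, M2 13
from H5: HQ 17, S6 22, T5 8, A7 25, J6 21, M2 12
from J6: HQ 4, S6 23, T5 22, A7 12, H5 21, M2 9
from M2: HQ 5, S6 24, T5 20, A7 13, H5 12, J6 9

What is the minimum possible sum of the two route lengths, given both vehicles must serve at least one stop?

Check every non-empty split of the stops between the two vehicles; for each half take its own optimal tour:
  {S6} + {T5, A7, H5, J6, M2}: 38 + 67 = 105
  {T5} + {S6, A7, H5, J6, M2}: 36 + 82 = 118
  {S6, T5} + {A7, H5, J6, M2}: 67 + 58 = 125
  {A7} + {S6, T5, H5, J6, M2}: 16 + 82 = 98
  {S6, A7} + {T5, H5, J6, M2}: 54 + 51 = 105
  {T5, A7} + {S6, H5, J6, M2}: 52 + 66 = 118
  … (31 splits in total)
Best: vehicle 1 HQ → A7 → HQ = 16; vehicle 2 HQ → S6 → T5 → H5 → M2 → J6 → HQ = 82; combined 98.

98 miles — the smallest possible combined total.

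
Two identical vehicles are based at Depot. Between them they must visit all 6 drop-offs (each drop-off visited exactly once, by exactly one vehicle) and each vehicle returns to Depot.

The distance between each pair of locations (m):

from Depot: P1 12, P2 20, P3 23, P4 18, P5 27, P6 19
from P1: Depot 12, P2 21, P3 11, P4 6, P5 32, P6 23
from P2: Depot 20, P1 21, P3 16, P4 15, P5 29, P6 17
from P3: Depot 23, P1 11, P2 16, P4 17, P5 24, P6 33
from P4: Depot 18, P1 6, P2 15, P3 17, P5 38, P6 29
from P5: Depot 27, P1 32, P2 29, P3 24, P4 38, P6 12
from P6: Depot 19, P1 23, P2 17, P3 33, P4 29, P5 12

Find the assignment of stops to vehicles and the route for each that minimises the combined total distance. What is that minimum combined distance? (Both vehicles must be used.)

Minimum combined distance: 127 m.

Check every non-empty split of the stops between the two vehicles; for each half take its own optimal tour:
  {P1} + {P2, P3, P4, P5, P6}: 24 + 104 = 128
  {P2} + {P1, P3, P4, P5, P6}: 40 + 90 = 130
  {P1, P2} + {P3, P4, P5, P6}: 53 + 90 = 143
  {P3} + {P1, P2, P4, P5, P6}: 46 + 89 = 135
  {P1, P3} + {P2, P4, P5, P6}: 46 + 89 = 135
  {P2, P3} + {P1, P4, P5, P6}: 59 + 86 = 145
  … (31 splits in total)
  {P1, P4} + {P2, P3, P5, P6}: 36 + 91 = 127  ← best
Best: vehicle 1 Depot → P1 → P4 → Depot = 36; vehicle 2 Depot → P2 → P3 → P5 → P6 → Depot = 91; combined 127.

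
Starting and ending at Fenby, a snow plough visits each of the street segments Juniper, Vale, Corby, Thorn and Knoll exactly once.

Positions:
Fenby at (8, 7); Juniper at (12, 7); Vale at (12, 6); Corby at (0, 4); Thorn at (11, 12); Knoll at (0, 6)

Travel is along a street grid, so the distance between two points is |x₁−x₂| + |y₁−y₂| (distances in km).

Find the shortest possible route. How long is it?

Fenby - Juniper - Vale - Corby - Thorn - Knoll - Fenby: 4+1+14+19+17+9 = 64
Fenby - Juniper - Vale - Corby - Knoll - Thorn - Fenby: 4+1+14+2+17+8 = 46
Fenby - Juniper - Vale - Thorn - Corby - Knoll - Fenby: 4+1+7+19+2+9 = 42
Fenby - Juniper - Vale - Thorn - Knoll - Corby - Fenby: 4+1+7+17+2+11 = 42
Fenby - Juniper - Vale - Knoll - Corby - Thorn - Fenby: 4+1+12+2+19+8 = 46
Fenby - Juniper - Vale - Knoll - Thorn - Corby - Fenby: 4+1+12+17+19+11 = 64
Fenby - Juniper - Corby - Vale - Thorn - Knoll - Fenby: 4+15+14+7+17+9 = 66
Fenby - Juniper - Corby - Vale - Knoll - Thorn - Fenby: 4+15+14+12+17+8 = 70
Fenby - Juniper - Corby - Thorn - Vale - Knoll - Fenby: 4+15+19+7+12+9 = 66
Fenby - Juniper - Corby - Thorn - Knoll - Vale - Fenby: 4+15+19+17+12+5 = 72
Fenby - Juniper - Corby - Knoll - Vale - Thorn - Fenby: 4+15+2+12+7+8 = 48
Fenby - Juniper - Corby - Knoll - Thorn - Vale - Fenby: 4+15+2+17+7+5 = 50
Fenby - Juniper - Thorn - Vale - Corby - Knoll - Fenby: 4+6+7+14+2+9 = 42
Fenby - Juniper - Thorn - Vale - Knoll - Corby - Fenby: 4+6+7+12+2+11 = 42
… (46 more)
Fenby - Corby - Knoll - Vale - Juniper - Thorn - Fenby: 11+2+12+1+6+8 = 40  ← best
The minimum is 40.
One optimal route: Fenby → Corby → Knoll → Vale → Juniper → Thorn → Fenby (or its reverse).

Shortest round trip = 40 km.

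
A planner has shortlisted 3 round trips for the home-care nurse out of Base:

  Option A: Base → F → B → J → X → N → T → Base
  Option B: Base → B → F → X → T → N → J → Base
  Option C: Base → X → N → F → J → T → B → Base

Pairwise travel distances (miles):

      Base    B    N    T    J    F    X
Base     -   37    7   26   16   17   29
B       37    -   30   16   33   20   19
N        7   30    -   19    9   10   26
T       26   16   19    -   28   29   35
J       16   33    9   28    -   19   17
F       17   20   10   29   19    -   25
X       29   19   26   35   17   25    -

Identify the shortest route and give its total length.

Option A: 17 + 20 + 33 + 17 + 26 + 19 + 26 = 158
Option B: 37 + 20 + 25 + 35 + 19 + 9 + 16 = 161
Option C: 29 + 26 + 10 + 19 + 28 + 16 + 37 = 165

Shortest is Option A, total 158 miles.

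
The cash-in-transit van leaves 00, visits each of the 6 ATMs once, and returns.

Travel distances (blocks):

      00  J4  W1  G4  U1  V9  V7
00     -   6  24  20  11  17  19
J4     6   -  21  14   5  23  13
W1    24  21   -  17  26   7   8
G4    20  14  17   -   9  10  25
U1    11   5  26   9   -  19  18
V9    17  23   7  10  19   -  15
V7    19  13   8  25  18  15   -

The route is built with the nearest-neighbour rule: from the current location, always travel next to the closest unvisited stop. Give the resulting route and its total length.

64 blocks along 00 → J4 → U1 → G4 → V9 → W1 → V7 → 00.

At 00 the remaining stops are J4 6, U1 11, V9 17, V7 19, G4 20, W1 24; go to J4.
At J4 the remaining stops are U1 5, V7 13, G4 14, W1 21, V9 23; go to U1.
At U1 the remaining stops are G4 9, V7 18, V9 19, W1 26; go to G4.
At G4 the remaining stops are V9 10, W1 17, V7 25; go to V9.
At V9 the remaining stops are W1 7, V7 15; go to W1.
At W1 the remaining stops are V7 8; go to V7.
Return V7→00: 19.
Total = 6 + 5 + 9 + 10 + 7 + 8 + 19 = 64.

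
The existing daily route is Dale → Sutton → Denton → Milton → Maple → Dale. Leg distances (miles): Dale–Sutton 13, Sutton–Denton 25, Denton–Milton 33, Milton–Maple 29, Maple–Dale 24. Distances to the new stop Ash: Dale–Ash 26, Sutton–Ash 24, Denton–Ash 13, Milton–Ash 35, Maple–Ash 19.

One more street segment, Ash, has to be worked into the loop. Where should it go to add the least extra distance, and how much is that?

Minimum extra distance: 12 miles, inserting Ash between Sutton and Denton.

Insertion cost between consecutive stops i–j is d(i,Ash) + d(Ash,j) − d(i,j):
  between Dale and Sutton: 26 + 24 − 13 = 37
  between Sutton and Denton: 24 + 13 − 25 = 12
  between Denton and Milton: 13 + 35 − 33 = 15
  between Milton and Maple: 35 + 19 − 29 = 25
  between Maple and Dale: 19 + 26 − 24 = 21
Cheapest insertion is between Sutton and Denton, adding 12.
New total = 124 + 12 = 136.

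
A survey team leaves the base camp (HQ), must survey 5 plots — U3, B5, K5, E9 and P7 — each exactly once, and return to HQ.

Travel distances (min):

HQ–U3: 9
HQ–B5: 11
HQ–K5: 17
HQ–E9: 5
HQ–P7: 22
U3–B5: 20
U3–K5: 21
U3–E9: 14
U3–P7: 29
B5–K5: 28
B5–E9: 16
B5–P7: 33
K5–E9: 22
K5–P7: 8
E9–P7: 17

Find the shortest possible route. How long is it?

There are 60 distinct closed tours to check (reversals are equivalent).
HQ-U3-B5-K5-E9-P7-HQ: 9+20+28+22+17+22 = 118
HQ-U3-B5-K5-P7-E9-HQ: 9+20+28+8+17+5 = 87
HQ-U3-B5-E9-K5-P7-HQ: 9+20+16+22+8+22 = 97
HQ-U3-B5-E9-P7-K5-HQ: 9+20+16+17+8+17 = 87
HQ-U3-B5-P7-K5-E9-HQ: 9+20+33+8+22+5 = 97
HQ-U3-B5-P7-E9-K5-HQ: 9+20+33+17+22+17 = 118
HQ-U3-K5-B5-E9-P7-HQ: 9+21+28+16+17+22 = 113
HQ-U3-K5-B5-P7-E9-HQ: 9+21+28+33+17+5 = 113
HQ-U3-K5-E9-B5-P7-HQ: 9+21+22+16+33+22 = 123
HQ-U3-K5-E9-P7-B5-HQ: 9+21+22+17+33+11 = 113
HQ-U3-K5-P7-B5-E9-HQ: 9+21+8+33+16+5 = 92
HQ-U3-K5-P7-E9-B5-HQ: 9+21+8+17+16+11 = 82
HQ-U3-E9-B5-K5-P7-HQ: 9+14+16+28+8+22 = 97
HQ-U3-E9-B5-P7-K5-HQ: 9+14+16+33+8+17 = 97
… (46 more)
The minimum is 82.
One optimal route: HQ → U3 → K5 → P7 → E9 → B5 → HQ (or its reverse).

82 min — the shortest possible round trip.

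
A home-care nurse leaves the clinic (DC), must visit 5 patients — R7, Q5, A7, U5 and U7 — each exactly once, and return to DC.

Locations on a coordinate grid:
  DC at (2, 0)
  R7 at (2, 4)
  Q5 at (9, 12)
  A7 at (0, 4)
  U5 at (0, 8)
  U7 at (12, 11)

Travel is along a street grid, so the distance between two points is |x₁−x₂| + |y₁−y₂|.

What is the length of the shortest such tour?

48 — the shortest possible round trip.

With 5 stops there are 5!/2 = 60 distinct round trips (a route and its reverse cost the same).
DC-R7-Q5-A7-U5-U7-DC: 4+15+17+4+15+21 = 76
DC-R7-Q5-A7-U7-U5-DC: 4+15+17+19+15+10 = 80
DC-R7-Q5-U5-A7-U7-DC: 4+15+13+4+19+21 = 76
DC-R7-Q5-U5-U7-A7-DC: 4+15+13+15+19+6 = 72
DC-R7-Q5-U7-A7-U5-DC: 4+15+4+19+4+10 = 56
DC-R7-Q5-U7-U5-A7-DC: 4+15+4+15+4+6 = 48
DC-R7-A7-Q5-U5-U7-DC: 4+2+17+13+15+21 = 72
DC-R7-A7-Q5-U7-U5-DC: 4+2+17+4+15+10 = 52
DC-R7-A7-U5-Q5-U7-DC: 4+2+4+13+4+21 = 48
DC-R7-A7-U5-U7-Q5-DC: 4+2+4+15+4+19 = 48
DC-R7-A7-U7-Q5-U5-DC: 4+2+19+4+13+10 = 52
DC-R7-A7-U7-U5-Q5-DC: 4+2+19+15+13+19 = 72
DC-R7-U5-Q5-A7-U7-DC: 4+6+13+17+19+21 = 80
DC-R7-U5-Q5-U7-A7-DC: 4+6+13+4+19+6 = 52
… (46 more)
The minimum is 48.
One optimal route: DC → R7 → Q5 → U7 → U5 → A7 → DC (or its reverse).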